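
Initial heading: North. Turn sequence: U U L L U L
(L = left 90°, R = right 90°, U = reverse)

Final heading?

Start: North
  U (U-turn (180°)) -> South
  U (U-turn (180°)) -> North
  L (left (90° counter-clockwise)) -> West
  L (left (90° counter-clockwise)) -> South
  U (U-turn (180°)) -> North
  L (left (90° counter-clockwise)) -> West
Final: West

Answer: Final heading: West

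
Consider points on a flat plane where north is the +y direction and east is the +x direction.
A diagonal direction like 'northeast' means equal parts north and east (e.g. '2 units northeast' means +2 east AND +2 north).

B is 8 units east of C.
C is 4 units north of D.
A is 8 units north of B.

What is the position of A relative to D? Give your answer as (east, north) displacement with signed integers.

Place D at the origin (east=0, north=0).
  C is 4 units north of D: delta (east=+0, north=+4); C at (east=0, north=4).
  B is 8 units east of C: delta (east=+8, north=+0); B at (east=8, north=4).
  A is 8 units north of B: delta (east=+0, north=+8); A at (east=8, north=12).
Therefore A relative to D: (east=8, north=12).

Answer: A is at (east=8, north=12) relative to D.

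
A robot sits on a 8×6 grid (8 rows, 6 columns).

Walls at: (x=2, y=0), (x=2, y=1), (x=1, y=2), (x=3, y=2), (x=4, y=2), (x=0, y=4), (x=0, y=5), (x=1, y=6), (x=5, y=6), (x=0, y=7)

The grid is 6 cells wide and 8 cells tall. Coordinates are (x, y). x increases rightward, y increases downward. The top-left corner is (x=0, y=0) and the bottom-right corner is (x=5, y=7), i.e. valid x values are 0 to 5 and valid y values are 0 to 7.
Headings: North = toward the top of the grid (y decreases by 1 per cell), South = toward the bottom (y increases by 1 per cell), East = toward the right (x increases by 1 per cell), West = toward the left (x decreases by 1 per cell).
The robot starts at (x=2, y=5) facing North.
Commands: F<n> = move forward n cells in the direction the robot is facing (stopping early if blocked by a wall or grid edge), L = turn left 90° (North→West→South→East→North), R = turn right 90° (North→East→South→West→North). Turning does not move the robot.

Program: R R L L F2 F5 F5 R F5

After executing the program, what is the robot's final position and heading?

Start: (x=2, y=5), facing North
  R: turn right, now facing East
  R: turn right, now facing South
  L: turn left, now facing East
  L: turn left, now facing North
  F2: move forward 2, now at (x=2, y=3)
  F5: move forward 1/5 (blocked), now at (x=2, y=2)
  F5: move forward 0/5 (blocked), now at (x=2, y=2)
  R: turn right, now facing East
  F5: move forward 0/5 (blocked), now at (x=2, y=2)
Final: (x=2, y=2), facing East

Answer: Final position: (x=2, y=2), facing East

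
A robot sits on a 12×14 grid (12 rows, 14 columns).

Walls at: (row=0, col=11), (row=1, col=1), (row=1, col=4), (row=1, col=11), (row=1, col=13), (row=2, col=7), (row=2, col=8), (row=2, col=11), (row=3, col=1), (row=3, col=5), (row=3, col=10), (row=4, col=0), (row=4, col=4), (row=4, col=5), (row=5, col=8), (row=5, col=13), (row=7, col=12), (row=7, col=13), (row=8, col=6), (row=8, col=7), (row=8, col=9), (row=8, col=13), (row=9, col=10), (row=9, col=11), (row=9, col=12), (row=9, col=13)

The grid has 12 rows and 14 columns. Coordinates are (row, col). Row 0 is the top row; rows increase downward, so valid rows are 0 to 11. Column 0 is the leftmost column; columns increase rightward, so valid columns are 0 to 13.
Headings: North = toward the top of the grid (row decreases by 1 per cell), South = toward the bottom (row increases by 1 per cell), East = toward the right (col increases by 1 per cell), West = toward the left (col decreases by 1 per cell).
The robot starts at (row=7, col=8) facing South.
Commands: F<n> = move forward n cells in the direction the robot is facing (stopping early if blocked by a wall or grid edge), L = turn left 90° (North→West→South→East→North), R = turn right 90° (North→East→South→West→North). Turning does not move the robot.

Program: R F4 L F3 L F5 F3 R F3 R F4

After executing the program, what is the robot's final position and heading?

Answer: Final position: (row=11, col=8), facing West

Derivation:
Start: (row=7, col=8), facing South
  R: turn right, now facing West
  F4: move forward 4, now at (row=7, col=4)
  L: turn left, now facing South
  F3: move forward 3, now at (row=10, col=4)
  L: turn left, now facing East
  F5: move forward 5, now at (row=10, col=9)
  F3: move forward 3, now at (row=10, col=12)
  R: turn right, now facing South
  F3: move forward 1/3 (blocked), now at (row=11, col=12)
  R: turn right, now facing West
  F4: move forward 4, now at (row=11, col=8)
Final: (row=11, col=8), facing West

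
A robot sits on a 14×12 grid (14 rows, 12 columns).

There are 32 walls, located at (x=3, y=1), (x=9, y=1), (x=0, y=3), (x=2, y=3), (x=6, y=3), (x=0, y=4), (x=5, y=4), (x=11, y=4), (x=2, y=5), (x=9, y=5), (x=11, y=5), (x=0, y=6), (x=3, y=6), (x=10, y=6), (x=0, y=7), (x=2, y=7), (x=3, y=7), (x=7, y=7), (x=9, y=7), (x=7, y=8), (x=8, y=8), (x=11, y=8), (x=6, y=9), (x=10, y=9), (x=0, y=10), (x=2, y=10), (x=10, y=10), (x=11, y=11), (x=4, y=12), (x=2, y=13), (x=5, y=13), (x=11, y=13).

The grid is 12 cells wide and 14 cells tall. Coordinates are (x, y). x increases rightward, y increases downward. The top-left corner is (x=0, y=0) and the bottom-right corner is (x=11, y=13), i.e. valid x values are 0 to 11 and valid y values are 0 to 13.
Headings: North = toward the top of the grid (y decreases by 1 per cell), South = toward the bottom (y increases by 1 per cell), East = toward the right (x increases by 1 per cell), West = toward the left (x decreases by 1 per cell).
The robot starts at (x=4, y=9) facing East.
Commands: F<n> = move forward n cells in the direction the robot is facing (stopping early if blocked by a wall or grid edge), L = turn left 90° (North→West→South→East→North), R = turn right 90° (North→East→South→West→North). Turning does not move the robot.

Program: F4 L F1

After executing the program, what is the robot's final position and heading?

Answer: Final position: (x=5, y=8), facing North

Derivation:
Start: (x=4, y=9), facing East
  F4: move forward 1/4 (blocked), now at (x=5, y=9)
  L: turn left, now facing North
  F1: move forward 1, now at (x=5, y=8)
Final: (x=5, y=8), facing North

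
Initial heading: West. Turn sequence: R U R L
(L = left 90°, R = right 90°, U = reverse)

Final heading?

Answer: Final heading: South

Derivation:
Start: West
  R (right (90° clockwise)) -> North
  U (U-turn (180°)) -> South
  R (right (90° clockwise)) -> West
  L (left (90° counter-clockwise)) -> South
Final: South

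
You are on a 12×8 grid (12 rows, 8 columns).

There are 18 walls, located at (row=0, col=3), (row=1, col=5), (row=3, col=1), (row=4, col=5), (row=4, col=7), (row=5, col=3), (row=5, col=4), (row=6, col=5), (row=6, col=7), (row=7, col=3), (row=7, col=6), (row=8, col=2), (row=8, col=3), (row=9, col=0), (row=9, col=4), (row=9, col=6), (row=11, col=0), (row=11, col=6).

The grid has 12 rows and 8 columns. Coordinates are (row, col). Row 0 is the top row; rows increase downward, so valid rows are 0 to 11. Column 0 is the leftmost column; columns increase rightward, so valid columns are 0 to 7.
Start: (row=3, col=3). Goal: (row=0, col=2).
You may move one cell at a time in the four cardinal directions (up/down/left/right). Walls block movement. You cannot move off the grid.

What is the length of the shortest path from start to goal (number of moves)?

BFS from (row=3, col=3) until reaching (row=0, col=2):
  Distance 0: (row=3, col=3)
  Distance 1: (row=2, col=3), (row=3, col=2), (row=3, col=4), (row=4, col=3)
  Distance 2: (row=1, col=3), (row=2, col=2), (row=2, col=4), (row=3, col=5), (row=4, col=2), (row=4, col=4)
  Distance 3: (row=1, col=2), (row=1, col=4), (row=2, col=1), (row=2, col=5), (row=3, col=6), (row=4, col=1), (row=5, col=2)
  Distance 4: (row=0, col=2), (row=0, col=4), (row=1, col=1), (row=2, col=0), (row=2, col=6), (row=3, col=7), (row=4, col=0), (row=4, col=6), (row=5, col=1), (row=6, col=2)  <- goal reached here
One shortest path (4 moves): (row=3, col=3) -> (row=3, col=2) -> (row=2, col=2) -> (row=1, col=2) -> (row=0, col=2)

Answer: Shortest path length: 4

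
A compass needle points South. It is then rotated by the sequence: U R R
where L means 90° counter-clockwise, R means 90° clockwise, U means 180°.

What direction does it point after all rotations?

Start: South
  U (U-turn (180°)) -> North
  R (right (90° clockwise)) -> East
  R (right (90° clockwise)) -> South
Final: South

Answer: Final heading: South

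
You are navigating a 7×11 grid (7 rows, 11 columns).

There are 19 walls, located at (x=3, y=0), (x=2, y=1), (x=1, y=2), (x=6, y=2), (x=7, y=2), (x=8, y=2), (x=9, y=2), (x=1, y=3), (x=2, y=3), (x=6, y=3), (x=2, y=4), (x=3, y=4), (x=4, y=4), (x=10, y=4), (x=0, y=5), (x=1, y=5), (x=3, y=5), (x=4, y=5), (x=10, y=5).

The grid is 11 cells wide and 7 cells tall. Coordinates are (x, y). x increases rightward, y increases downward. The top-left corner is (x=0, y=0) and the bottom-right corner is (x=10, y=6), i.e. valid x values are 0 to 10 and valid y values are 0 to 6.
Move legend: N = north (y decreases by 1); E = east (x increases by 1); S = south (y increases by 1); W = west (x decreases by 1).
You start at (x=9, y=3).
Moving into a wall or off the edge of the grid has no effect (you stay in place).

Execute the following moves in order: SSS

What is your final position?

Answer: Final position: (x=9, y=6)

Derivation:
Start: (x=9, y=3)
  S (south): (x=9, y=3) -> (x=9, y=4)
  S (south): (x=9, y=4) -> (x=9, y=5)
  S (south): (x=9, y=5) -> (x=9, y=6)
Final: (x=9, y=6)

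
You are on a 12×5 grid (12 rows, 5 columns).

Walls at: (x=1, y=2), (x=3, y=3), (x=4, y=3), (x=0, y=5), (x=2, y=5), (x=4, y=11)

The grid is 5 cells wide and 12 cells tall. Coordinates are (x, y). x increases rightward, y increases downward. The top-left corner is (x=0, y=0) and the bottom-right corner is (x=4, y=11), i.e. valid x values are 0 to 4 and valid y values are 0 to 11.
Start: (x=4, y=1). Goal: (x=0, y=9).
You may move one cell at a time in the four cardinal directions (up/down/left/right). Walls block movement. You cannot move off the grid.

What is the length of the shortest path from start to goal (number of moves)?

BFS from (x=4, y=1) until reaching (x=0, y=9):
  Distance 0: (x=4, y=1)
  Distance 1: (x=4, y=0), (x=3, y=1), (x=4, y=2)
  Distance 2: (x=3, y=0), (x=2, y=1), (x=3, y=2)
  Distance 3: (x=2, y=0), (x=1, y=1), (x=2, y=2)
  Distance 4: (x=1, y=0), (x=0, y=1), (x=2, y=3)
  Distance 5: (x=0, y=0), (x=0, y=2), (x=1, y=3), (x=2, y=4)
  Distance 6: (x=0, y=3), (x=1, y=4), (x=3, y=4)
  Distance 7: (x=0, y=4), (x=4, y=4), (x=1, y=5), (x=3, y=5)
  Distance 8: (x=4, y=5), (x=1, y=6), (x=3, y=6)
  Distance 9: (x=0, y=6), (x=2, y=6), (x=4, y=6), (x=1, y=7), (x=3, y=7)
  Distance 10: (x=0, y=7), (x=2, y=7), (x=4, y=7), (x=1, y=8), (x=3, y=8)
  Distance 11: (x=0, y=8), (x=2, y=8), (x=4, y=8), (x=1, y=9), (x=3, y=9)
  Distance 12: (x=0, y=9), (x=2, y=9), (x=4, y=9), (x=1, y=10), (x=3, y=10)  <- goal reached here
One shortest path (12 moves): (x=4, y=1) -> (x=3, y=1) -> (x=2, y=1) -> (x=2, y=2) -> (x=2, y=3) -> (x=1, y=3) -> (x=1, y=4) -> (x=1, y=5) -> (x=1, y=6) -> (x=0, y=6) -> (x=0, y=7) -> (x=0, y=8) -> (x=0, y=9)

Answer: Shortest path length: 12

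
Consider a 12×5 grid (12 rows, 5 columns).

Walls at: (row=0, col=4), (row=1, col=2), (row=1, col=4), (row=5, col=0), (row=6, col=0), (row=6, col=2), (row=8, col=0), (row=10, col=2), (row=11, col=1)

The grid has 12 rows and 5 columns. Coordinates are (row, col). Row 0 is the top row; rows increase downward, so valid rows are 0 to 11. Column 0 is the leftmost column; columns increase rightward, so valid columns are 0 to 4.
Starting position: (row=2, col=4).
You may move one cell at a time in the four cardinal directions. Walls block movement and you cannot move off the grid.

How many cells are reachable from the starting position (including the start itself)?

BFS flood-fill from (row=2, col=4):
  Distance 0: (row=2, col=4)
  Distance 1: (row=2, col=3), (row=3, col=4)
  Distance 2: (row=1, col=3), (row=2, col=2), (row=3, col=3), (row=4, col=4)
  Distance 3: (row=0, col=3), (row=2, col=1), (row=3, col=2), (row=4, col=3), (row=5, col=4)
  Distance 4: (row=0, col=2), (row=1, col=1), (row=2, col=0), (row=3, col=1), (row=4, col=2), (row=5, col=3), (row=6, col=4)
  Distance 5: (row=0, col=1), (row=1, col=0), (row=3, col=0), (row=4, col=1), (row=5, col=2), (row=6, col=3), (row=7, col=4)
  Distance 6: (row=0, col=0), (row=4, col=0), (row=5, col=1), (row=7, col=3), (row=8, col=4)
  Distance 7: (row=6, col=1), (row=7, col=2), (row=8, col=3), (row=9, col=4)
  Distance 8: (row=7, col=1), (row=8, col=2), (row=9, col=3), (row=10, col=4)
  Distance 9: (row=7, col=0), (row=8, col=1), (row=9, col=2), (row=10, col=3), (row=11, col=4)
  Distance 10: (row=9, col=1), (row=11, col=3)
  Distance 11: (row=9, col=0), (row=10, col=1), (row=11, col=2)
  Distance 12: (row=10, col=0)
  Distance 13: (row=11, col=0)
Total reachable: 51 (grid has 51 open cells total)

Answer: Reachable cells: 51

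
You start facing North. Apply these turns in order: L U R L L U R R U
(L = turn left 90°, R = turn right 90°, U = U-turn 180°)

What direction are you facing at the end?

Answer: Final heading: South

Derivation:
Start: North
  L (left (90° counter-clockwise)) -> West
  U (U-turn (180°)) -> East
  R (right (90° clockwise)) -> South
  L (left (90° counter-clockwise)) -> East
  L (left (90° counter-clockwise)) -> North
  U (U-turn (180°)) -> South
  R (right (90° clockwise)) -> West
  R (right (90° clockwise)) -> North
  U (U-turn (180°)) -> South
Final: South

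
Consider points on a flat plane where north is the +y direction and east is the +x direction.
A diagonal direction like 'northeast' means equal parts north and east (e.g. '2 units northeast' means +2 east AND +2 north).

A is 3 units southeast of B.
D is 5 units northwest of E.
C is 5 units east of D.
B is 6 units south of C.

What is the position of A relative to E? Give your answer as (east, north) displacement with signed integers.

Answer: A is at (east=3, north=-4) relative to E.

Derivation:
Place E at the origin (east=0, north=0).
  D is 5 units northwest of E: delta (east=-5, north=+5); D at (east=-5, north=5).
  C is 5 units east of D: delta (east=+5, north=+0); C at (east=0, north=5).
  B is 6 units south of C: delta (east=+0, north=-6); B at (east=0, north=-1).
  A is 3 units southeast of B: delta (east=+3, north=-3); A at (east=3, north=-4).
Therefore A relative to E: (east=3, north=-4).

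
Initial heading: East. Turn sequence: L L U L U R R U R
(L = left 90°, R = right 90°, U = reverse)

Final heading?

Start: East
  L (left (90° counter-clockwise)) -> North
  L (left (90° counter-clockwise)) -> West
  U (U-turn (180°)) -> East
  L (left (90° counter-clockwise)) -> North
  U (U-turn (180°)) -> South
  R (right (90° clockwise)) -> West
  R (right (90° clockwise)) -> North
  U (U-turn (180°)) -> South
  R (right (90° clockwise)) -> West
Final: West

Answer: Final heading: West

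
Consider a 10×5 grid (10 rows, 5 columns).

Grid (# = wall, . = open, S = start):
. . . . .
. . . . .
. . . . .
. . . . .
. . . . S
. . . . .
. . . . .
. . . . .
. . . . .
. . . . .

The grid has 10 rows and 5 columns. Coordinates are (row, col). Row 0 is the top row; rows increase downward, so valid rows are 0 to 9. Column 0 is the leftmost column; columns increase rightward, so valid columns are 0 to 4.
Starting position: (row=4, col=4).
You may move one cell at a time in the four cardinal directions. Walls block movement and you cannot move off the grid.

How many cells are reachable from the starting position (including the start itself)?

Answer: Reachable cells: 50

Derivation:
BFS flood-fill from (row=4, col=4):
  Distance 0: (row=4, col=4)
  Distance 1: (row=3, col=4), (row=4, col=3), (row=5, col=4)
  Distance 2: (row=2, col=4), (row=3, col=3), (row=4, col=2), (row=5, col=3), (row=6, col=4)
  Distance 3: (row=1, col=4), (row=2, col=3), (row=3, col=2), (row=4, col=1), (row=5, col=2), (row=6, col=3), (row=7, col=4)
  Distance 4: (row=0, col=4), (row=1, col=3), (row=2, col=2), (row=3, col=1), (row=4, col=0), (row=5, col=1), (row=6, col=2), (row=7, col=3), (row=8, col=4)
  Distance 5: (row=0, col=3), (row=1, col=2), (row=2, col=1), (row=3, col=0), (row=5, col=0), (row=6, col=1), (row=7, col=2), (row=8, col=3), (row=9, col=4)
  Distance 6: (row=0, col=2), (row=1, col=1), (row=2, col=0), (row=6, col=0), (row=7, col=1), (row=8, col=2), (row=9, col=3)
  Distance 7: (row=0, col=1), (row=1, col=0), (row=7, col=0), (row=8, col=1), (row=9, col=2)
  Distance 8: (row=0, col=0), (row=8, col=0), (row=9, col=1)
  Distance 9: (row=9, col=0)
Total reachable: 50 (grid has 50 open cells total)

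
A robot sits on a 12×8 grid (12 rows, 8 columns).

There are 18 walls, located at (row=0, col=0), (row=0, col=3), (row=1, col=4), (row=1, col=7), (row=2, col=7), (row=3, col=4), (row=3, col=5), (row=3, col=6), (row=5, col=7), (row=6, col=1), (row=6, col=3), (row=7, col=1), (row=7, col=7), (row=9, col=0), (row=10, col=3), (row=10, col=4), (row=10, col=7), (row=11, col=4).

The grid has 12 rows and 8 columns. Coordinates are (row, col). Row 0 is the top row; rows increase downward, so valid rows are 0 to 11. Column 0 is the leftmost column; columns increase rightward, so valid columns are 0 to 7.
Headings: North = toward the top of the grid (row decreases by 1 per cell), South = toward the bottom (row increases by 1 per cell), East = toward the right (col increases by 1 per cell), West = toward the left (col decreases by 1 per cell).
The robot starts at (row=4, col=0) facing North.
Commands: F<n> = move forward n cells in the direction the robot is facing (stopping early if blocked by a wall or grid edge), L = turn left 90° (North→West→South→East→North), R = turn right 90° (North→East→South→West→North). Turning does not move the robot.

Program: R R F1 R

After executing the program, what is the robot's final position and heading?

Start: (row=4, col=0), facing North
  R: turn right, now facing East
  R: turn right, now facing South
  F1: move forward 1, now at (row=5, col=0)
  R: turn right, now facing West
Final: (row=5, col=0), facing West

Answer: Final position: (row=5, col=0), facing West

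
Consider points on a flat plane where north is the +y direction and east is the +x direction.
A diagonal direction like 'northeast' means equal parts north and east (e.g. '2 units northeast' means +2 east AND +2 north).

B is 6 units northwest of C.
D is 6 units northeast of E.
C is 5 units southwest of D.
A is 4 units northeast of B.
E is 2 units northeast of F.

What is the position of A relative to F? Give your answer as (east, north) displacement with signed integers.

Answer: A is at (east=1, north=13) relative to F.

Derivation:
Place F at the origin (east=0, north=0).
  E is 2 units northeast of F: delta (east=+2, north=+2); E at (east=2, north=2).
  D is 6 units northeast of E: delta (east=+6, north=+6); D at (east=8, north=8).
  C is 5 units southwest of D: delta (east=-5, north=-5); C at (east=3, north=3).
  B is 6 units northwest of C: delta (east=-6, north=+6); B at (east=-3, north=9).
  A is 4 units northeast of B: delta (east=+4, north=+4); A at (east=1, north=13).
Therefore A relative to F: (east=1, north=13).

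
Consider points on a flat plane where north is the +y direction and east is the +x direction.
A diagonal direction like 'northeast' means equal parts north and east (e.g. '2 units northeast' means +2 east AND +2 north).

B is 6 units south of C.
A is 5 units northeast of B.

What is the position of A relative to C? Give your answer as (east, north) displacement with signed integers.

Place C at the origin (east=0, north=0).
  B is 6 units south of C: delta (east=+0, north=-6); B at (east=0, north=-6).
  A is 5 units northeast of B: delta (east=+5, north=+5); A at (east=5, north=-1).
Therefore A relative to C: (east=5, north=-1).

Answer: A is at (east=5, north=-1) relative to C.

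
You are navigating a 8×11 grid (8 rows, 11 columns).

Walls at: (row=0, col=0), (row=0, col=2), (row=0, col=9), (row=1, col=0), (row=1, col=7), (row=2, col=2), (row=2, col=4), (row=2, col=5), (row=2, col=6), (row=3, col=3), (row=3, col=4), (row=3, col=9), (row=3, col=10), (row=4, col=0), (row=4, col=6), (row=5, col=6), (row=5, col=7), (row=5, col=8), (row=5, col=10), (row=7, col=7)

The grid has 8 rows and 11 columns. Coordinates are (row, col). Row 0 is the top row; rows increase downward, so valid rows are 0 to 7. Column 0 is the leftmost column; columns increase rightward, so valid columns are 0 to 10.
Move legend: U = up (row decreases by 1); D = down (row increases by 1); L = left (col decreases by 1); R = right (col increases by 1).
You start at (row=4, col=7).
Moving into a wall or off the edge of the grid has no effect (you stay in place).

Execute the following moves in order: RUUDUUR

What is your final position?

Start: (row=4, col=7)
  R (right): (row=4, col=7) -> (row=4, col=8)
  U (up): (row=4, col=8) -> (row=3, col=8)
  U (up): (row=3, col=8) -> (row=2, col=8)
  D (down): (row=2, col=8) -> (row=3, col=8)
  U (up): (row=3, col=8) -> (row=2, col=8)
  U (up): (row=2, col=8) -> (row=1, col=8)
  R (right): (row=1, col=8) -> (row=1, col=9)
Final: (row=1, col=9)

Answer: Final position: (row=1, col=9)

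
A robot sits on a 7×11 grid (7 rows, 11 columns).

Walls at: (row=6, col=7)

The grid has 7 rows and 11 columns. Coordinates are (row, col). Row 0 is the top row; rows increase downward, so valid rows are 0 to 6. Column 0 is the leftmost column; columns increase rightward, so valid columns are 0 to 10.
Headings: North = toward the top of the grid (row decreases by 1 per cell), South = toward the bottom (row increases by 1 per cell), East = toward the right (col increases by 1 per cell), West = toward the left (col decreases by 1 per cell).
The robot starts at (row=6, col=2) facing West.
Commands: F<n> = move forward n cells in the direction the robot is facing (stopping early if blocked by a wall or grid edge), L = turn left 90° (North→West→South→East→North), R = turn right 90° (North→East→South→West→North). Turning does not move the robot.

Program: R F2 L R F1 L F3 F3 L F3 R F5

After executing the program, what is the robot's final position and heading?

Start: (row=6, col=2), facing West
  R: turn right, now facing North
  F2: move forward 2, now at (row=4, col=2)
  L: turn left, now facing West
  R: turn right, now facing North
  F1: move forward 1, now at (row=3, col=2)
  L: turn left, now facing West
  F3: move forward 2/3 (blocked), now at (row=3, col=0)
  F3: move forward 0/3 (blocked), now at (row=3, col=0)
  L: turn left, now facing South
  F3: move forward 3, now at (row=6, col=0)
  R: turn right, now facing West
  F5: move forward 0/5 (blocked), now at (row=6, col=0)
Final: (row=6, col=0), facing West

Answer: Final position: (row=6, col=0), facing West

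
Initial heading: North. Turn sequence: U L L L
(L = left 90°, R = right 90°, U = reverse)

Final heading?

Start: North
  U (U-turn (180°)) -> South
  L (left (90° counter-clockwise)) -> East
  L (left (90° counter-clockwise)) -> North
  L (left (90° counter-clockwise)) -> West
Final: West

Answer: Final heading: West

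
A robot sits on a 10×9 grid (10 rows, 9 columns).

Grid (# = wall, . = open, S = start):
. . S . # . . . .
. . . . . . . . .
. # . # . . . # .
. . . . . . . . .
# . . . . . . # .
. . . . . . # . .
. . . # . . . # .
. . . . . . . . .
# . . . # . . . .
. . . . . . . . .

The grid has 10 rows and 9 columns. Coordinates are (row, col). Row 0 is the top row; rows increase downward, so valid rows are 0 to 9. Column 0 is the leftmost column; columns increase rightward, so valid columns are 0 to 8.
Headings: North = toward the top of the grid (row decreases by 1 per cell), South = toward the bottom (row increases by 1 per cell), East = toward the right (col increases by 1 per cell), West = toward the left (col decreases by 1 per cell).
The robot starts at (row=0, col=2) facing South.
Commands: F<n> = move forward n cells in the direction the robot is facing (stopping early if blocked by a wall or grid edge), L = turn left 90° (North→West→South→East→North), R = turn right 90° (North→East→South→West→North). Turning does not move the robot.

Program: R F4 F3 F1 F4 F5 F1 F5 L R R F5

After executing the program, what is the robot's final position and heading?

Answer: Final position: (row=0, col=0), facing North

Derivation:
Start: (row=0, col=2), facing South
  R: turn right, now facing West
  F4: move forward 2/4 (blocked), now at (row=0, col=0)
  F3: move forward 0/3 (blocked), now at (row=0, col=0)
  F1: move forward 0/1 (blocked), now at (row=0, col=0)
  F4: move forward 0/4 (blocked), now at (row=0, col=0)
  F5: move forward 0/5 (blocked), now at (row=0, col=0)
  F1: move forward 0/1 (blocked), now at (row=0, col=0)
  F5: move forward 0/5 (blocked), now at (row=0, col=0)
  L: turn left, now facing South
  R: turn right, now facing West
  R: turn right, now facing North
  F5: move forward 0/5 (blocked), now at (row=0, col=0)
Final: (row=0, col=0), facing North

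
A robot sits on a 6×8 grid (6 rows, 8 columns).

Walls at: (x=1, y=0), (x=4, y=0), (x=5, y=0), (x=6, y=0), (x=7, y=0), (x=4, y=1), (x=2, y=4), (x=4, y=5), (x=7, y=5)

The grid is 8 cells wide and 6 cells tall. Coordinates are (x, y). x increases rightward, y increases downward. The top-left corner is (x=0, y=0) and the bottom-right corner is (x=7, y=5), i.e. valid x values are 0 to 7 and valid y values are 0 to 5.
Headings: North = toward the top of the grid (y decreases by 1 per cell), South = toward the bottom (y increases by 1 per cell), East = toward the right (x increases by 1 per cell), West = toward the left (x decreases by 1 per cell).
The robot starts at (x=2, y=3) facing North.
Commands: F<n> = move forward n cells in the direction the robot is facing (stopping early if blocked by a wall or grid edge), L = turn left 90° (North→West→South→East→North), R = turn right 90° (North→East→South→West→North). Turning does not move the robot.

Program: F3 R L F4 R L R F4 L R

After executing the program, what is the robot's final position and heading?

Start: (x=2, y=3), facing North
  F3: move forward 3, now at (x=2, y=0)
  R: turn right, now facing East
  L: turn left, now facing North
  F4: move forward 0/4 (blocked), now at (x=2, y=0)
  R: turn right, now facing East
  L: turn left, now facing North
  R: turn right, now facing East
  F4: move forward 1/4 (blocked), now at (x=3, y=0)
  L: turn left, now facing North
  R: turn right, now facing East
Final: (x=3, y=0), facing East

Answer: Final position: (x=3, y=0), facing East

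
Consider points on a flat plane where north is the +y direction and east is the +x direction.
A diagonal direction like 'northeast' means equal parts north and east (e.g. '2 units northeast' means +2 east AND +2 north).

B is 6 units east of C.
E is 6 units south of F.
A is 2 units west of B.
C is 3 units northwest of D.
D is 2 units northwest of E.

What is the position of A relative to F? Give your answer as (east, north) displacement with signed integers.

Place F at the origin (east=0, north=0).
  E is 6 units south of F: delta (east=+0, north=-6); E at (east=0, north=-6).
  D is 2 units northwest of E: delta (east=-2, north=+2); D at (east=-2, north=-4).
  C is 3 units northwest of D: delta (east=-3, north=+3); C at (east=-5, north=-1).
  B is 6 units east of C: delta (east=+6, north=+0); B at (east=1, north=-1).
  A is 2 units west of B: delta (east=-2, north=+0); A at (east=-1, north=-1).
Therefore A relative to F: (east=-1, north=-1).

Answer: A is at (east=-1, north=-1) relative to F.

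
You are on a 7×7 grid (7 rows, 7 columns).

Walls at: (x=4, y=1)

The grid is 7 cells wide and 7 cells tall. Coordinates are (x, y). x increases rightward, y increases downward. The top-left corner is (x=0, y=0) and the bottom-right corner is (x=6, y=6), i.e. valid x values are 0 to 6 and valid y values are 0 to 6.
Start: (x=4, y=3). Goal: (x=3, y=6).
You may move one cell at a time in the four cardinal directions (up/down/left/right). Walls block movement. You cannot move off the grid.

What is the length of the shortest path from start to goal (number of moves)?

BFS from (x=4, y=3) until reaching (x=3, y=6):
  Distance 0: (x=4, y=3)
  Distance 1: (x=4, y=2), (x=3, y=3), (x=5, y=3), (x=4, y=4)
  Distance 2: (x=3, y=2), (x=5, y=2), (x=2, y=3), (x=6, y=3), (x=3, y=4), (x=5, y=4), (x=4, y=5)
  Distance 3: (x=3, y=1), (x=5, y=1), (x=2, y=2), (x=6, y=2), (x=1, y=3), (x=2, y=4), (x=6, y=4), (x=3, y=5), (x=5, y=5), (x=4, y=6)
  Distance 4: (x=3, y=0), (x=5, y=0), (x=2, y=1), (x=6, y=1), (x=1, y=2), (x=0, y=3), (x=1, y=4), (x=2, y=5), (x=6, y=5), (x=3, y=6), (x=5, y=6)  <- goal reached here
One shortest path (4 moves): (x=4, y=3) -> (x=3, y=3) -> (x=3, y=4) -> (x=3, y=5) -> (x=3, y=6)

Answer: Shortest path length: 4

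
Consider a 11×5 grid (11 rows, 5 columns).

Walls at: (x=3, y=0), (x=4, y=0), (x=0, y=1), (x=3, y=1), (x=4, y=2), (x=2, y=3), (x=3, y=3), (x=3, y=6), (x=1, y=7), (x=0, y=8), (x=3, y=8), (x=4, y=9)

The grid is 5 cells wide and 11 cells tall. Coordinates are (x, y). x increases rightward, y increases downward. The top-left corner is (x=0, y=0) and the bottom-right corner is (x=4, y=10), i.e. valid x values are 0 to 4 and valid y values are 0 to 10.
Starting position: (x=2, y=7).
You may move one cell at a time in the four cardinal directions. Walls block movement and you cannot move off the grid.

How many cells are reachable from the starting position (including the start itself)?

BFS flood-fill from (x=2, y=7):
  Distance 0: (x=2, y=7)
  Distance 1: (x=2, y=6), (x=3, y=7), (x=2, y=8)
  Distance 2: (x=2, y=5), (x=1, y=6), (x=4, y=7), (x=1, y=8), (x=2, y=9)
  Distance 3: (x=2, y=4), (x=1, y=5), (x=3, y=5), (x=0, y=6), (x=4, y=6), (x=4, y=8), (x=1, y=9), (x=3, y=9), (x=2, y=10)
  Distance 4: (x=1, y=4), (x=3, y=4), (x=0, y=5), (x=4, y=5), (x=0, y=7), (x=0, y=9), (x=1, y=10), (x=3, y=10)
  Distance 5: (x=1, y=3), (x=0, y=4), (x=4, y=4), (x=0, y=10), (x=4, y=10)
  Distance 6: (x=1, y=2), (x=0, y=3), (x=4, y=3)
  Distance 7: (x=1, y=1), (x=0, y=2), (x=2, y=2)
  Distance 8: (x=1, y=0), (x=2, y=1), (x=3, y=2)
  Distance 9: (x=0, y=0), (x=2, y=0)
Total reachable: 42 (grid has 43 open cells total)

Answer: Reachable cells: 42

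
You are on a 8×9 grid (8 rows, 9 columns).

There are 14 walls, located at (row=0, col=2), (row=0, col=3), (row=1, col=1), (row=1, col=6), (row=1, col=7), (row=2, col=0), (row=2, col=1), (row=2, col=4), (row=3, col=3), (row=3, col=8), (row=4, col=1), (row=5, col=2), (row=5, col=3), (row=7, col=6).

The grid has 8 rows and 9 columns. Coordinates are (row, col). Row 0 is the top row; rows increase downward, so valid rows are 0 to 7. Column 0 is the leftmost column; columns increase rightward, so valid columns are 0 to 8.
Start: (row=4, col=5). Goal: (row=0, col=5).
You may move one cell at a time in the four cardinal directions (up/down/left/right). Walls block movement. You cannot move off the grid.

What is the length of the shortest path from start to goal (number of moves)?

BFS from (row=4, col=5) until reaching (row=0, col=5):
  Distance 0: (row=4, col=5)
  Distance 1: (row=3, col=5), (row=4, col=4), (row=4, col=6), (row=5, col=5)
  Distance 2: (row=2, col=5), (row=3, col=4), (row=3, col=6), (row=4, col=3), (row=4, col=7), (row=5, col=4), (row=5, col=6), (row=6, col=5)
  Distance 3: (row=1, col=5), (row=2, col=6), (row=3, col=7), (row=4, col=2), (row=4, col=8), (row=5, col=7), (row=6, col=4), (row=6, col=6), (row=7, col=5)
  Distance 4: (row=0, col=5), (row=1, col=4), (row=2, col=7), (row=3, col=2), (row=5, col=8), (row=6, col=3), (row=6, col=7), (row=7, col=4)  <- goal reached here
One shortest path (4 moves): (row=4, col=5) -> (row=3, col=5) -> (row=2, col=5) -> (row=1, col=5) -> (row=0, col=5)

Answer: Shortest path length: 4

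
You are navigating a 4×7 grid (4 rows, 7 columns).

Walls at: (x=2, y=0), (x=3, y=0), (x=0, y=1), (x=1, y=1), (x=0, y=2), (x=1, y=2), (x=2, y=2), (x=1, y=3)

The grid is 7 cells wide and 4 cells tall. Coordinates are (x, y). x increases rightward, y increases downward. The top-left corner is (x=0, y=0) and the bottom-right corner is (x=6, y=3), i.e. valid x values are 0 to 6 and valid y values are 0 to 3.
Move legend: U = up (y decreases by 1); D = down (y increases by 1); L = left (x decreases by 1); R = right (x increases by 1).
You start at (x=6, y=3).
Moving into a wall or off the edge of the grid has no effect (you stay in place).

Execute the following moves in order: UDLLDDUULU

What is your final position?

Answer: Final position: (x=3, y=1)

Derivation:
Start: (x=6, y=3)
  U (up): (x=6, y=3) -> (x=6, y=2)
  D (down): (x=6, y=2) -> (x=6, y=3)
  L (left): (x=6, y=3) -> (x=5, y=3)
  L (left): (x=5, y=3) -> (x=4, y=3)
  D (down): blocked, stay at (x=4, y=3)
  D (down): blocked, stay at (x=4, y=3)
  U (up): (x=4, y=3) -> (x=4, y=2)
  U (up): (x=4, y=2) -> (x=4, y=1)
  L (left): (x=4, y=1) -> (x=3, y=1)
  U (up): blocked, stay at (x=3, y=1)
Final: (x=3, y=1)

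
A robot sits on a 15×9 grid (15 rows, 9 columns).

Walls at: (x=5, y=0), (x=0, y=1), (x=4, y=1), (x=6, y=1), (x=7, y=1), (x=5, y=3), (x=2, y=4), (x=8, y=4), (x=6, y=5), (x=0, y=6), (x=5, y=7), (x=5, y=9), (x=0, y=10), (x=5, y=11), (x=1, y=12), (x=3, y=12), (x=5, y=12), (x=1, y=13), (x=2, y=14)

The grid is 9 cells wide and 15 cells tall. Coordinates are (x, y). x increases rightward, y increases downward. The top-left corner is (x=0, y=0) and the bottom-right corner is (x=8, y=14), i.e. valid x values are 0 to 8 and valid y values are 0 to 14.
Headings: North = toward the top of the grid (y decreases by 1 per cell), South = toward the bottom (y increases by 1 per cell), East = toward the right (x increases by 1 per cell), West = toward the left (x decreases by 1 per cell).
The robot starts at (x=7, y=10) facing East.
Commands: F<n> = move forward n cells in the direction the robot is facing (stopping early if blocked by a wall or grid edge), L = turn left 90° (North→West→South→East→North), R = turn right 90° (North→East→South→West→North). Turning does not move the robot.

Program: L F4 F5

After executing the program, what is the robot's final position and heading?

Answer: Final position: (x=7, y=2), facing North

Derivation:
Start: (x=7, y=10), facing East
  L: turn left, now facing North
  F4: move forward 4, now at (x=7, y=6)
  F5: move forward 4/5 (blocked), now at (x=7, y=2)
Final: (x=7, y=2), facing North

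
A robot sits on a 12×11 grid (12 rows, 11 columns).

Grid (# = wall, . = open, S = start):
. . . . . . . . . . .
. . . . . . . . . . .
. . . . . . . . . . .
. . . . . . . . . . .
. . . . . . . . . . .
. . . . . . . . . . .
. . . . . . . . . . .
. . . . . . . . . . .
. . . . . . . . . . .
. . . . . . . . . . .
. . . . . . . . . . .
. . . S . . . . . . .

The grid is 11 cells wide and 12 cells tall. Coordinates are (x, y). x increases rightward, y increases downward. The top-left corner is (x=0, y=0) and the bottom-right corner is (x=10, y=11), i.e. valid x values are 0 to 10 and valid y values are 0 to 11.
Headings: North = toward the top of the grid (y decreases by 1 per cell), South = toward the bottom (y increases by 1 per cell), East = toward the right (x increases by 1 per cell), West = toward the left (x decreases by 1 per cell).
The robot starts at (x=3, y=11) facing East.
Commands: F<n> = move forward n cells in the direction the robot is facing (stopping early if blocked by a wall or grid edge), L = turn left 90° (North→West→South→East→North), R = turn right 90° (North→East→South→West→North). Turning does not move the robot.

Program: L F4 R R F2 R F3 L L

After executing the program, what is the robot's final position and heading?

Answer: Final position: (x=0, y=9), facing East

Derivation:
Start: (x=3, y=11), facing East
  L: turn left, now facing North
  F4: move forward 4, now at (x=3, y=7)
  R: turn right, now facing East
  R: turn right, now facing South
  F2: move forward 2, now at (x=3, y=9)
  R: turn right, now facing West
  F3: move forward 3, now at (x=0, y=9)
  L: turn left, now facing South
  L: turn left, now facing East
Final: (x=0, y=9), facing East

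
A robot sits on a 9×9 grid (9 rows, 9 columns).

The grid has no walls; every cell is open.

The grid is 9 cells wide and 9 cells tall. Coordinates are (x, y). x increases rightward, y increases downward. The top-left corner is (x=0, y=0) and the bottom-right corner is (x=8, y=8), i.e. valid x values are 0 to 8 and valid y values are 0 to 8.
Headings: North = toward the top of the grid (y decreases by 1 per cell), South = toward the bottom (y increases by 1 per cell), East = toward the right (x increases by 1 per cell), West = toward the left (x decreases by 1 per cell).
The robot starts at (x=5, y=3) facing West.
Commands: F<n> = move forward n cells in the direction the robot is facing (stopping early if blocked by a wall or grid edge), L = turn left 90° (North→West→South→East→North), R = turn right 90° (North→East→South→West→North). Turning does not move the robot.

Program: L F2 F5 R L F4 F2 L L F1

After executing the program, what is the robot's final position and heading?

Start: (x=5, y=3), facing West
  L: turn left, now facing South
  F2: move forward 2, now at (x=5, y=5)
  F5: move forward 3/5 (blocked), now at (x=5, y=8)
  R: turn right, now facing West
  L: turn left, now facing South
  F4: move forward 0/4 (blocked), now at (x=5, y=8)
  F2: move forward 0/2 (blocked), now at (x=5, y=8)
  L: turn left, now facing East
  L: turn left, now facing North
  F1: move forward 1, now at (x=5, y=7)
Final: (x=5, y=7), facing North

Answer: Final position: (x=5, y=7), facing North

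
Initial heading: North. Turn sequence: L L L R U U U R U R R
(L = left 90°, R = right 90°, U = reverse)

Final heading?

Answer: Final heading: East

Derivation:
Start: North
  L (left (90° counter-clockwise)) -> West
  L (left (90° counter-clockwise)) -> South
  L (left (90° counter-clockwise)) -> East
  R (right (90° clockwise)) -> South
  U (U-turn (180°)) -> North
  U (U-turn (180°)) -> South
  U (U-turn (180°)) -> North
  R (right (90° clockwise)) -> East
  U (U-turn (180°)) -> West
  R (right (90° clockwise)) -> North
  R (right (90° clockwise)) -> East
Final: East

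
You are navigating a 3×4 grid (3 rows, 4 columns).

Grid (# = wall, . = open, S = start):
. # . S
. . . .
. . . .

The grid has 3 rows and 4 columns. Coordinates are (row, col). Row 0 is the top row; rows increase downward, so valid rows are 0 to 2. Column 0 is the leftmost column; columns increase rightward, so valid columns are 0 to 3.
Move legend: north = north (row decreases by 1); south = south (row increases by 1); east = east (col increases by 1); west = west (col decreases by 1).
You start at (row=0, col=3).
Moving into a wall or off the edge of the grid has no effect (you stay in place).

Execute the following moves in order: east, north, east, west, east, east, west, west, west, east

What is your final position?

Start: (row=0, col=3)
  east (east): blocked, stay at (row=0, col=3)
  north (north): blocked, stay at (row=0, col=3)
  east (east): blocked, stay at (row=0, col=3)
  west (west): (row=0, col=3) -> (row=0, col=2)
  east (east): (row=0, col=2) -> (row=0, col=3)
  east (east): blocked, stay at (row=0, col=3)
  west (west): (row=0, col=3) -> (row=0, col=2)
  west (west): blocked, stay at (row=0, col=2)
  west (west): blocked, stay at (row=0, col=2)
  east (east): (row=0, col=2) -> (row=0, col=3)
Final: (row=0, col=3)

Answer: Final position: (row=0, col=3)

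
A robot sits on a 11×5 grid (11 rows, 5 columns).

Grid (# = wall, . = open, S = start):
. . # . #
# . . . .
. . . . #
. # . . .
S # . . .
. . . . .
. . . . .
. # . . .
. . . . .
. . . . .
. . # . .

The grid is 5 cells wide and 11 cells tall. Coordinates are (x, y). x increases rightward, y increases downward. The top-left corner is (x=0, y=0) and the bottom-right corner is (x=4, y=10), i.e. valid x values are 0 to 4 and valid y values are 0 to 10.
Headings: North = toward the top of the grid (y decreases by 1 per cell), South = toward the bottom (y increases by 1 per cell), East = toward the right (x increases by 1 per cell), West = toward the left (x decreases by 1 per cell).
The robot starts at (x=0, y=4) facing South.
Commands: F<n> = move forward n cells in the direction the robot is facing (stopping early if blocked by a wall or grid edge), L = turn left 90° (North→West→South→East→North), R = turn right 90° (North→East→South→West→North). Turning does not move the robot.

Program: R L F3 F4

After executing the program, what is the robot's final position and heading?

Answer: Final position: (x=0, y=10), facing South

Derivation:
Start: (x=0, y=4), facing South
  R: turn right, now facing West
  L: turn left, now facing South
  F3: move forward 3, now at (x=0, y=7)
  F4: move forward 3/4 (blocked), now at (x=0, y=10)
Final: (x=0, y=10), facing South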